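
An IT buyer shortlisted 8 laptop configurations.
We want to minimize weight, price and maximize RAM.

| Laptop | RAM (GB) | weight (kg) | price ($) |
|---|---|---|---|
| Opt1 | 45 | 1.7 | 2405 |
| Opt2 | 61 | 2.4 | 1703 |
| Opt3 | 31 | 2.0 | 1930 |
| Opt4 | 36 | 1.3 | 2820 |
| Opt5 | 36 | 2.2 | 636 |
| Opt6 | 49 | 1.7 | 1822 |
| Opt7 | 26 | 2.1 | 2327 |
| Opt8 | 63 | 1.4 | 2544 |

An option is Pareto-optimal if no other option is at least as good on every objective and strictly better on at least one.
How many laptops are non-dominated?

5

Opt1: dominated by Opt6 (RAM 49≥45, weight 1.7≤1.7, price 1822≤2405).
Opt2: not dominated.
Opt3: dominated by Opt6 (RAM 49≥31, weight 1.7≤2.0, price 1822≤1930).
Opt4: not dominated (best weight).
Opt5: not dominated (best price).
Opt6: not dominated.
Opt7: dominated by Opt3 (RAM 31≥26, weight 2.0≤2.1, price 1930≤2327).
Opt8: not dominated (best RAM).
Pareto-optimal: Opt2, Opt4, Opt5, Opt6, Opt8 → 5.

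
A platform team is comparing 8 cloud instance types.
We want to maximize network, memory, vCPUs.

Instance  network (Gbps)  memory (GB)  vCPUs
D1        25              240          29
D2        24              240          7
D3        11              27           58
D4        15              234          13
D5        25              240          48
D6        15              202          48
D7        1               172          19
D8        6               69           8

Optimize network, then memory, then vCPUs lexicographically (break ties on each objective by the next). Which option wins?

First maximize network: best is 25, kept {D1, D5}.
Then maximize memory: best is 240, kept {D1, D5}.
Then maximize vCPUs: best is 48, kept {D5}.

D5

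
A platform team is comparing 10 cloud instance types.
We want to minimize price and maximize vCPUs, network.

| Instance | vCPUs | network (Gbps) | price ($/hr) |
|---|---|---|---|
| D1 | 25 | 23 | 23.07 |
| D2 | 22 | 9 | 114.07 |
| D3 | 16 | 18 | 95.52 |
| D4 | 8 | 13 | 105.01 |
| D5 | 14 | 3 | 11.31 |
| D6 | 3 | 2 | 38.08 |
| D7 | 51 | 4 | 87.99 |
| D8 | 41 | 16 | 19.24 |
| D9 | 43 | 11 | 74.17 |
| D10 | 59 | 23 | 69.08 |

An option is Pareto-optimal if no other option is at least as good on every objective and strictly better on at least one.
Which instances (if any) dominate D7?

D10: vCPUs 59≥51, network 23≥4, price 69.08≤87.99 — dominates D7.
Others (D1, D2, D3, D4, D5, D6, D8, D9) are each worse than D7 on at least one objective.

D10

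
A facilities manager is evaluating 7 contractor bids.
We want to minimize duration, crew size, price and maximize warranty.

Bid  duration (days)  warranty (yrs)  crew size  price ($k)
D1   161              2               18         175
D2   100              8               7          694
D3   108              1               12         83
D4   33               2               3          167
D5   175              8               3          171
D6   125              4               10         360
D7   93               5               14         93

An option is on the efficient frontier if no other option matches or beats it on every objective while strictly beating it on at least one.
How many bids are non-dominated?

6

D1: dominated by D4 (duration 33≤161, warranty 2≥2, crew size 3≤18, price 167≤175).
D2: not dominated.
D3: not dominated (best price).
D4: not dominated (best duration).
D5: not dominated.
D6: not dominated.
D7: not dominated.
Pareto-optimal: D2, D3, D4, D5, D6, D7 → 6.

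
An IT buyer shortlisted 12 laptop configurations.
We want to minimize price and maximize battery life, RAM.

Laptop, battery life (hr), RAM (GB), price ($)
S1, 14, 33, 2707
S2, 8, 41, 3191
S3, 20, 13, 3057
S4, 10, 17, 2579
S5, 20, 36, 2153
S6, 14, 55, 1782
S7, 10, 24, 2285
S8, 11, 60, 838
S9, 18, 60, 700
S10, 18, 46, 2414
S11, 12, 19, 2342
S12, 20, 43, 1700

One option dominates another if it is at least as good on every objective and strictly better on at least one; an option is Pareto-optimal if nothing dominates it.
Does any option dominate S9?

S1: worse on battery life (14 vs 18).
S2: worse on battery life (8 vs 18).
S3: worse on RAM (13 vs 60).
S4: worse on battery life (10 vs 18).
S5: worse on RAM (36 vs 60).
S6: worse on battery life (14 vs 18).
S7: worse on battery life (10 vs 18).
S8: worse on battery life (11 vs 18).
S10: worse on RAM (46 vs 60).
S11: worse on battery life (12 vs 18).
S12: worse on RAM (43 vs 60).
No option is at least as good as S9 on every objective and strictly better on one.

No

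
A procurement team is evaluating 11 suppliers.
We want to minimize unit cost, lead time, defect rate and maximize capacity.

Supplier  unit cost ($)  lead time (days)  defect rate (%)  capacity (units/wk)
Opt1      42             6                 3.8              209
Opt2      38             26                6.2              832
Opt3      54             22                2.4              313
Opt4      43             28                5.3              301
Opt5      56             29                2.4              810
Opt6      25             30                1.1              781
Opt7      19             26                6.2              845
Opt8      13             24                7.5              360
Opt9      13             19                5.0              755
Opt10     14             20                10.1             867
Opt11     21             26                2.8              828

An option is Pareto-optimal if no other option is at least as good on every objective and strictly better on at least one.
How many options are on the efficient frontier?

Opt1: not dominated (best lead time).
Opt2: dominated by Opt7 (unit cost 19≤38, lead time 26≤26, defect rate 6.2≤6.2, capacity 845≥832).
Opt3: not dominated.
Opt4: dominated by Opt9 (unit cost 13≤43, lead time 19≤28, defect rate 5.0≤5.3, capacity 755≥301).
Opt5: not dominated.
Opt6: not dominated (best defect rate).
Opt7: not dominated.
Opt8: dominated by Opt9 (unit cost 13≤13, lead time 19≤24, defect rate 5.0≤7.5, capacity 755≥360).
Opt9: not dominated.
Opt10: not dominated (best capacity).
Opt11: not dominated.
Pareto-optimal: Opt1, Opt3, Opt5, Opt6, Opt7, Opt9, Opt10, Opt11 → 8.

8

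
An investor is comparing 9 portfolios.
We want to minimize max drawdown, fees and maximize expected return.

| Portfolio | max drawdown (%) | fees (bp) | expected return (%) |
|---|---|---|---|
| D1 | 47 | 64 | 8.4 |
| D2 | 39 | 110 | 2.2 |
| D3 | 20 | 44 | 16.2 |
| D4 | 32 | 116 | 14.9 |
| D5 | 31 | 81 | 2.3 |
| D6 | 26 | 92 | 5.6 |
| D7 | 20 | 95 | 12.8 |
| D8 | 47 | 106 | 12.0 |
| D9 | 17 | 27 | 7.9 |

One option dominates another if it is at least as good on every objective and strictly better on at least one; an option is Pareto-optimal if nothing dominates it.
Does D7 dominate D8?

D7 vs D8: max drawdown 20≤47, fees 95≤106, expected return 12.8≥12.0 — D7 is at least as good on every objective with at least one strict improvement.

Yes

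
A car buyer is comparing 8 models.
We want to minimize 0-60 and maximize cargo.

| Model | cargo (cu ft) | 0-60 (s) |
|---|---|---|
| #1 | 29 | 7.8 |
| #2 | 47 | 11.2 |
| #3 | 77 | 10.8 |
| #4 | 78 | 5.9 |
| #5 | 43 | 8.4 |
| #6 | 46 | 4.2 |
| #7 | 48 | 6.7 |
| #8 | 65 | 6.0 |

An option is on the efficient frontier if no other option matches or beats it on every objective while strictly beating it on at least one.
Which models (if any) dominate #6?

none

#1: worse on cargo (29 vs 46).
#2: worse on 0-60 (11.2 vs 4.2).
#3: worse on 0-60 (10.8 vs 4.2).
#4: worse on 0-60 (5.9 vs 4.2).
#5: worse on cargo (43 vs 46).
#7: worse on 0-60 (6.7 vs 4.2).
#8: worse on 0-60 (6.0 vs 4.2).
No option dominates #6.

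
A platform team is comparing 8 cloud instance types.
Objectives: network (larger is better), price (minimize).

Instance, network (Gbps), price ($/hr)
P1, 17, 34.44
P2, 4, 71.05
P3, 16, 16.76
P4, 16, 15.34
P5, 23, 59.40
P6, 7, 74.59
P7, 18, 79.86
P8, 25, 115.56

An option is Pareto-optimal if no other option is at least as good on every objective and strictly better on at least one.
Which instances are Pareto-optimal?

P1, P4, P5, P8

P1: not dominated.
P2: dominated by P1 (network 17≥4, price 34.44≤71.05).
P3: dominated by P4 (network 16≥16, price 15.34≤16.76).
P4: not dominated (best price).
P5: not dominated.
P6: dominated by P1 (network 17≥7, price 34.44≤74.59).
P7: dominated by P5 (network 23≥18, price 59.40≤79.86).
P8: not dominated (best network).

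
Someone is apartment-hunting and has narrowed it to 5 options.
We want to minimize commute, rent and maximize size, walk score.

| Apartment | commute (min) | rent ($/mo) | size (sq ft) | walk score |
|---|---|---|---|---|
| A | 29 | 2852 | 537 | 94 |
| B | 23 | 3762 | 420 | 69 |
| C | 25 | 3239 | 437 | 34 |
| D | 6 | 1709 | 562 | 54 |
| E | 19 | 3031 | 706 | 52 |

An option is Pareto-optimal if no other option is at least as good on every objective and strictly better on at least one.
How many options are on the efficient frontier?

A: not dominated (best walk score).
B: not dominated.
C: dominated by D (commute 6≤25, rent 1709≤3239, size 562≥437, walk score 54≥34).
D: not dominated (best commute).
E: not dominated (best size).
Pareto-optimal: A, B, D, E → 4.

4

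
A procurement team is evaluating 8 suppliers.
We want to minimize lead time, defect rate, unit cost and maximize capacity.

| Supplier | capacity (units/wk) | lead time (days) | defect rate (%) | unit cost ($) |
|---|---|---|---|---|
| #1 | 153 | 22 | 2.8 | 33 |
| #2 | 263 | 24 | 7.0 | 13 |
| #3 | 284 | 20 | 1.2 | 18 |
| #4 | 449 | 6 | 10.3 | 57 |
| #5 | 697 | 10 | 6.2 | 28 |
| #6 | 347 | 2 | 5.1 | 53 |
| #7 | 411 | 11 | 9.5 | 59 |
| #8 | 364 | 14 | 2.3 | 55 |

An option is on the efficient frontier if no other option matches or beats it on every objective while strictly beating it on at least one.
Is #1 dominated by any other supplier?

#3 vs #1: capacity 284≥153, lead time 20≤22, defect rate 1.2≤2.8, unit cost 18≤33 — #3 is at least as good on every objective and strictly better on at least one, so #3 dominates #1.

Yes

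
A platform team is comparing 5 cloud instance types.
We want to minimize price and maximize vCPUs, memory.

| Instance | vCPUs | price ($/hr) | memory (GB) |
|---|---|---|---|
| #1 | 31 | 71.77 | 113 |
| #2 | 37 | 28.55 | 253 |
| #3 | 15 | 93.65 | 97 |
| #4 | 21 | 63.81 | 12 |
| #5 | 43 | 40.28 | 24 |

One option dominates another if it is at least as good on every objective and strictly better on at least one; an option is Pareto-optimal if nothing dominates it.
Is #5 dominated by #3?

#3 vs #5: #3 is worse on vCPUs (15 vs 43), so it does not dominate #5.

No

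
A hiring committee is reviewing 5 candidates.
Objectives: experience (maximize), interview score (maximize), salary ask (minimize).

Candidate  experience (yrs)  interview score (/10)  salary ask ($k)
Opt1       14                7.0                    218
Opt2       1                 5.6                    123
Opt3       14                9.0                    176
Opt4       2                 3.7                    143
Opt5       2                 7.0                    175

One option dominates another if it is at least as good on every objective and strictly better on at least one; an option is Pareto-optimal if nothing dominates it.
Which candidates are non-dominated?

Opt1: dominated by Opt3 (experience 14≥14, interview score 9.0≥7.0, salary ask 176≤218).
Opt2: not dominated (best salary ask).
Opt3: not dominated (best interview score).
Opt4: not dominated.
Opt5: not dominated.

Opt2, Opt3, Opt4, Opt5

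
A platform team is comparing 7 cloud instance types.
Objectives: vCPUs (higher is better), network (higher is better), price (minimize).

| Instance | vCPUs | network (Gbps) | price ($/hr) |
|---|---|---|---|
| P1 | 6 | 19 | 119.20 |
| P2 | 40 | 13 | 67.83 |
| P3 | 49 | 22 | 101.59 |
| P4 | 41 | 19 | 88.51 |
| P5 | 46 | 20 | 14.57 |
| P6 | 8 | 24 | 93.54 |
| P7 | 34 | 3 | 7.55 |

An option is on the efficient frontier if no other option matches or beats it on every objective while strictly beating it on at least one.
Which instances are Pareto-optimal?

P1: dominated by P3 (vCPUs 49≥6, network 22≥19, price 101.59≤119.20).
P2: dominated by P5 (vCPUs 46≥40, network 20≥13, price 14.57≤67.83).
P3: not dominated (best vCPUs).
P4: dominated by P5 (vCPUs 46≥41, network 20≥19, price 14.57≤88.51).
P5: not dominated.
P6: not dominated (best network).
P7: not dominated (best price).

P3, P5, P6, P7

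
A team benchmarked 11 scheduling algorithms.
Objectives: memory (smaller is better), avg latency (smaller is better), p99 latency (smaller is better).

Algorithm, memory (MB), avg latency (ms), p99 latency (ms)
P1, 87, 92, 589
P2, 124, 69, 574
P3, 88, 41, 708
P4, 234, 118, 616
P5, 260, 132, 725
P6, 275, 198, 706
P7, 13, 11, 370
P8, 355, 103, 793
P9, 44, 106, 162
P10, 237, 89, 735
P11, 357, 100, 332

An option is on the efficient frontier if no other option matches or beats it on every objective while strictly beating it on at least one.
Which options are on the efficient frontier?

P1: dominated by P7 (memory 13≤87, avg latency 11≤92, p99 latency 370≤589).
P2: dominated by P7 (memory 13≤124, avg latency 11≤69, p99 latency 370≤574).
P3: dominated by P7 (memory 13≤88, avg latency 11≤41, p99 latency 370≤708).
P4: dominated by P1 (memory 87≤234, avg latency 92≤118, p99 latency 589≤616).
P5: dominated by P1 (memory 87≤260, avg latency 92≤132, p99 latency 589≤725).
P6: dominated by P1 (memory 87≤275, avg latency 92≤198, p99 latency 589≤706).
P7: not dominated (best memory).
P8: dominated by P1 (memory 87≤355, avg latency 92≤103, p99 latency 589≤793).
P9: not dominated (best p99 latency).
P10: dominated by P2 (memory 124≤237, avg latency 69≤89, p99 latency 574≤735).
P11: not dominated.

P7, P9, P11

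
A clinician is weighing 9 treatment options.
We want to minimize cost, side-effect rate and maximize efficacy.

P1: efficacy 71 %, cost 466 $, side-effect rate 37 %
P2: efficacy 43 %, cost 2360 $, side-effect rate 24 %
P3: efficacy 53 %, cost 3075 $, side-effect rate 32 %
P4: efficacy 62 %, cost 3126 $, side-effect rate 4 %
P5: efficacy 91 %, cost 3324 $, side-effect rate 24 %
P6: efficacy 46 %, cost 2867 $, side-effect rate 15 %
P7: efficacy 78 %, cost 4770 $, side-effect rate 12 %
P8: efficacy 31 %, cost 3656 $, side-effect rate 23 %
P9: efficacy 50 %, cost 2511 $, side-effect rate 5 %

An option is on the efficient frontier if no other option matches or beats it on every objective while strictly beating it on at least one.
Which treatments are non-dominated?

P1, P2, P3, P4, P5, P7, P9

P1: not dominated (best cost).
P2: not dominated.
P3: not dominated.
P4: not dominated (best side-effect rate).
P5: not dominated (best efficacy).
P6: dominated by P9 (efficacy 50≥46, cost 2511≤2867, side-effect rate 5≤15).
P7: not dominated.
P8: dominated by P4 (efficacy 62≥31, cost 3126≤3656, side-effect rate 4≤23).
P9: not dominated.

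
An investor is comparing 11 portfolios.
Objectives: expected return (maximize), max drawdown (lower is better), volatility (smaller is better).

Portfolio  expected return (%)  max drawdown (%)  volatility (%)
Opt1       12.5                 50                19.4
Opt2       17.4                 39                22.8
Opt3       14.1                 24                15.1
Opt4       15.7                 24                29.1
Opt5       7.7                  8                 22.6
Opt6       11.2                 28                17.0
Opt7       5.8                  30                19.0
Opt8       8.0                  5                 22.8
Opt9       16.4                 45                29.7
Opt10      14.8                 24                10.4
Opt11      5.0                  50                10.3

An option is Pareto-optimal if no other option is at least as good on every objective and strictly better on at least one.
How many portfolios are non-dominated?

Opt1: dominated by Opt3 (expected return 14.1≥12.5, max drawdown 24≤50, volatility 15.1≤19.4).
Opt2: not dominated (best expected return).
Opt3: dominated by Opt10 (expected return 14.8≥14.1, max drawdown 24≤24, volatility 10.4≤15.1).
Opt4: not dominated.
Opt5: not dominated.
Opt6: dominated by Opt3 (expected return 14.1≥11.2, max drawdown 24≤28, volatility 15.1≤17.0).
Opt7: dominated by Opt3 (expected return 14.1≥5.8, max drawdown 24≤30, volatility 15.1≤19.0).
Opt8: not dominated (best max drawdown).
Opt9: dominated by Opt2 (expected return 17.4≥16.4, max drawdown 39≤45, volatility 22.8≤29.7).
Opt10: not dominated.
Opt11: not dominated (best volatility).
Pareto-optimal: Opt2, Opt4, Opt5, Opt8, Opt10, Opt11 → 6.

6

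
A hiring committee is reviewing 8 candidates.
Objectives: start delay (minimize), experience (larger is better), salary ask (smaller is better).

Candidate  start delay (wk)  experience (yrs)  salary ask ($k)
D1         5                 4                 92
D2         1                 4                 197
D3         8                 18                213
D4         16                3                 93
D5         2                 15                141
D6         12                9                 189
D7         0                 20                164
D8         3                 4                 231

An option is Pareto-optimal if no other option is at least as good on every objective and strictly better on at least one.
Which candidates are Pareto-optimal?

D1: not dominated (best salary ask).
D2: dominated by D7 (start delay 0≤1, experience 20≥4, salary ask 164≤197).
D3: dominated by D7 (start delay 0≤8, experience 20≥18, salary ask 164≤213).
D4: dominated by D1 (start delay 5≤16, experience 4≥3, salary ask 92≤93).
D5: not dominated.
D6: dominated by D5 (start delay 2≤12, experience 15≥9, salary ask 141≤189).
D7: not dominated (best start delay).
D8: dominated by D2 (start delay 1≤3, experience 4≥4, salary ask 197≤231).

D1, D5, D7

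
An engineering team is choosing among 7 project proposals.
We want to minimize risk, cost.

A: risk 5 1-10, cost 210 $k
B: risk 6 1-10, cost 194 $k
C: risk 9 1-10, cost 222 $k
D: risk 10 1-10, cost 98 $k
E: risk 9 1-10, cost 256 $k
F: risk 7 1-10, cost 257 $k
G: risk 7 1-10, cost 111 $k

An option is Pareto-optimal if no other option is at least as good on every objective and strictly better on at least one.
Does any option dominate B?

No

A: worse on cost (210 vs 194).
C: worse on risk (9 vs 6).
D: worse on risk (10 vs 6).
E: worse on risk (9 vs 6).
F: worse on risk (7 vs 6).
G: worse on risk (7 vs 6).
No option is at least as good as B on every objective and strictly better on one.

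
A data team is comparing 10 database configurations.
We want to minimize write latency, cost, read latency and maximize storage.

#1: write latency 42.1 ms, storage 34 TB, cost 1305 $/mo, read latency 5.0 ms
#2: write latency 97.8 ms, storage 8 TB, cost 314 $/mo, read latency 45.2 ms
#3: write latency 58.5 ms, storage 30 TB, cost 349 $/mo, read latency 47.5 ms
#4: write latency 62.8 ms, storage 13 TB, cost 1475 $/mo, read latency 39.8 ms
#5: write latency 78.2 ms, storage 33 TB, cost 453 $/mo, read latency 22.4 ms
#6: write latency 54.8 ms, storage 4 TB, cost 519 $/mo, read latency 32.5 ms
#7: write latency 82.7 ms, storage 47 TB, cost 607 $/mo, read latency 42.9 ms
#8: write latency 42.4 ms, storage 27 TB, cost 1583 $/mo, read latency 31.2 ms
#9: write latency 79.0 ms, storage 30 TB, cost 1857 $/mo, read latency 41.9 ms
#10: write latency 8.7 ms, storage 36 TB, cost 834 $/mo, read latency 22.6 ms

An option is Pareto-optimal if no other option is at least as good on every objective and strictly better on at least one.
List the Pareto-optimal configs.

#1: not dominated (best read latency).
#2: not dominated (best cost).
#3: not dominated.
#4: dominated by #1 (write latency 42.1≤62.8, storage 34≥13, cost 1305≤1475, read latency 5.0≤39.8).
#5: not dominated.
#6: not dominated.
#7: not dominated (best storage).
#8: dominated by #1 (write latency 42.1≤42.4, storage 34≥27, cost 1305≤1583, read latency 5.0≤31.2).
#9: dominated by #1 (write latency 42.1≤79.0, storage 34≥30, cost 1305≤1857, read latency 5.0≤41.9).
#10: not dominated (best write latency).

#1, #2, #3, #5, #6, #7, #10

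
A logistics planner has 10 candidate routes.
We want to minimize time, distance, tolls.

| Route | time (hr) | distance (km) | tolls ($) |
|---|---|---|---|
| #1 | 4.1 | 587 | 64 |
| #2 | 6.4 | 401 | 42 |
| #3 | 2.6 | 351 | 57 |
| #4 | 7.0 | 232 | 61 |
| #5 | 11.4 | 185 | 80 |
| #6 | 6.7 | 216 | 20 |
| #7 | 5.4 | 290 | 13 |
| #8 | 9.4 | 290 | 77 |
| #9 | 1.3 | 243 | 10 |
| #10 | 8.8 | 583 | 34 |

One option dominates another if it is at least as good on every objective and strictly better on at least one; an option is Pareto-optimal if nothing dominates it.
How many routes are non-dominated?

#1: dominated by #3 (time 2.6≤4.1, distance 351≤587, tolls 57≤64).
#2: dominated by #7 (time 5.4≤6.4, distance 290≤401, tolls 13≤42).
#3: dominated by #9 (time 1.3≤2.6, distance 243≤351, tolls 10≤57).
#4: dominated by #6 (time 6.7≤7.0, distance 216≤232, tolls 20≤61).
#5: not dominated (best distance).
#6: not dominated.
#7: dominated by #9 (time 1.3≤5.4, distance 243≤290, tolls 10≤13).
#8: dominated by #4 (time 7.0≤9.4, distance 232≤290, tolls 61≤77).
#9: not dominated (best time).
#10: dominated by #6 (time 6.7≤8.8, distance 216≤583, tolls 20≤34).
Pareto-optimal: #5, #6, #9 → 3.

3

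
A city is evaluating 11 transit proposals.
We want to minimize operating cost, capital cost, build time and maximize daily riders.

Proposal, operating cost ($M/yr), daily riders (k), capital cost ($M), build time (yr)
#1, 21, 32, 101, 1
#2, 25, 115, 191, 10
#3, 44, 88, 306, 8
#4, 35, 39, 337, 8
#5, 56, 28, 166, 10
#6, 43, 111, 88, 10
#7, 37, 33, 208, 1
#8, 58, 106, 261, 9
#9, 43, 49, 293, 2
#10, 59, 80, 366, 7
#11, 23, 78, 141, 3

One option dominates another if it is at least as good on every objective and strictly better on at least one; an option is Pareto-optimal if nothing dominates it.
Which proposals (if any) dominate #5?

#1: operating cost 21≤56, daily riders 32≥28, capital cost 101≤166, build time 1≤10 — dominates #5.
#6: operating cost 43≤56, daily riders 111≥28, capital cost 88≤166, build time 10≤10 — dominates #5.
#11: operating cost 23≤56, daily riders 78≥28, capital cost 141≤166, build time 3≤10 — dominates #5.
Others (#2, #3, #4, #7, #8, #9, #10) are each worse than #5 on at least one objective.

#1, #6, #11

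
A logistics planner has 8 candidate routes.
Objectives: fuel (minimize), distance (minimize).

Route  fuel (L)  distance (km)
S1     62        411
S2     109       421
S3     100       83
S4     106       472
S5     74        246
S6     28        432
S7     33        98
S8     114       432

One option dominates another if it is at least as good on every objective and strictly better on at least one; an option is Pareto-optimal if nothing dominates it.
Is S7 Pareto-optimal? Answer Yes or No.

Yes

S1: worse on fuel (62 vs 33).
S2: worse on fuel (109 vs 33).
S3: worse on fuel (100 vs 33).
S4: worse on fuel (106 vs 33).
S5: worse on fuel (74 vs 33).
S6: worse on distance (432 vs 98).
S8: worse on fuel (114 vs 33).
No option is at least as good as S7 on every objective and strictly better on one.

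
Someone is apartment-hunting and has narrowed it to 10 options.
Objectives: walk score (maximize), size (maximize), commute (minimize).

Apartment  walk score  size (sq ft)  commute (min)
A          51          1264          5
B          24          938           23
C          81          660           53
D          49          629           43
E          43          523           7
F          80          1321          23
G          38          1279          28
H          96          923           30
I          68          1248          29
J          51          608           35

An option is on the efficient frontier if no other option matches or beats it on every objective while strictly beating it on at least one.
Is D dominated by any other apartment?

Yes

A vs D: walk score 51≥49, size 1264≥629, commute 5≤43 — A is at least as good on every objective and strictly better on at least one, so A dominates D.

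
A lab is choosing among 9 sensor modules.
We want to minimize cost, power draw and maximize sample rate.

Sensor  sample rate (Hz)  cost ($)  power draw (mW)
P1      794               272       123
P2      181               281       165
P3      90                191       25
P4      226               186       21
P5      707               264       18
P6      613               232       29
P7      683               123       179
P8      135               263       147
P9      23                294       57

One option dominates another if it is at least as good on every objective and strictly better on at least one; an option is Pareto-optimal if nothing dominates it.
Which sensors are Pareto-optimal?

P1, P4, P5, P6, P7

P1: not dominated (best sample rate).
P2: dominated by P1 (sample rate 794≥181, cost 272≤281, power draw 123≤165).
P3: dominated by P4 (sample rate 226≥90, cost 186≤191, power draw 21≤25).
P4: not dominated.
P5: not dominated (best power draw).
P6: not dominated.
P7: not dominated (best cost).
P8: dominated by P4 (sample rate 226≥135, cost 186≤263, power draw 21≤147).
P9: dominated by P3 (sample rate 90≥23, cost 191≤294, power draw 25≤57).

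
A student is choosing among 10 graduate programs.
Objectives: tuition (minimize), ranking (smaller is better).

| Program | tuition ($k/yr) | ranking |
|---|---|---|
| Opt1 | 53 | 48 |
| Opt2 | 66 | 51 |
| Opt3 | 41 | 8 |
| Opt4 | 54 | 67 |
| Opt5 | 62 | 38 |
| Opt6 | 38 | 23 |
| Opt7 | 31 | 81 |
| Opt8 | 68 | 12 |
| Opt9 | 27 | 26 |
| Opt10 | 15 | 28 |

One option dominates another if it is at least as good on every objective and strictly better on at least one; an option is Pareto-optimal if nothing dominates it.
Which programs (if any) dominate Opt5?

Opt3: tuition 41≤62, ranking 8≤38 — dominates Opt5.
Opt6: tuition 38≤62, ranking 23≤38 — dominates Opt5.
Opt9: tuition 27≤62, ranking 26≤38 — dominates Opt5.
Opt10: tuition 15≤62, ranking 28≤38 — dominates Opt5.
Others (Opt1, Opt2, Opt4, Opt7, Opt8) are each worse than Opt5 on at least one objective.

Opt3, Opt6, Opt9, Opt10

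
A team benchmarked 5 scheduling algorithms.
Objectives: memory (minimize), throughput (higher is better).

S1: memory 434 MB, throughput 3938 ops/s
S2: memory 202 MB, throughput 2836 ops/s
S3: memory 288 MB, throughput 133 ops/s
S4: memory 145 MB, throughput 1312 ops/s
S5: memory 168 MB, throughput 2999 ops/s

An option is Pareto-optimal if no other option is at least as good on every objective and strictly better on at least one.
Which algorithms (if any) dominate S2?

S5

S5: memory 168≤202, throughput 2999≥2836 — dominates S2.
Others (S1, S3, S4) are each worse than S2 on at least one objective.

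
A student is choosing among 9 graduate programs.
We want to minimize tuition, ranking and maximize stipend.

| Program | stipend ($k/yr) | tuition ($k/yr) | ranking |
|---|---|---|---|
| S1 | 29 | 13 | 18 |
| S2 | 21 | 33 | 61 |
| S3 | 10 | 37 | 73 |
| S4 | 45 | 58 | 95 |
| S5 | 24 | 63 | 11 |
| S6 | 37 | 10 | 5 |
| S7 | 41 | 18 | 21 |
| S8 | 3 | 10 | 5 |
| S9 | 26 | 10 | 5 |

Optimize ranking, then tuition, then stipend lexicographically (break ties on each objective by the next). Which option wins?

S6

First minimize ranking: best is 5, kept {S6, S8, S9}.
Then minimize tuition: best is 10, kept {S6, S8, S9}.
Then maximize stipend: best is 37, kept {S6}.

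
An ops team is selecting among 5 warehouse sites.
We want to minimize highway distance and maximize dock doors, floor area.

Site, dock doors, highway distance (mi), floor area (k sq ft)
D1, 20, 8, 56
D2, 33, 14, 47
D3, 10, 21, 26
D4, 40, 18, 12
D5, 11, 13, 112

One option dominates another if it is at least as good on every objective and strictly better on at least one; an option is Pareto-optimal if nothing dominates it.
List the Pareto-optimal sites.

D1: not dominated (best highway distance).
D2: not dominated.
D3: dominated by D1 (dock doors 20≥10, highway distance 8≤21, floor area 56≥26).
D4: not dominated (best dock doors).
D5: not dominated (best floor area).

D1, D2, D4, D5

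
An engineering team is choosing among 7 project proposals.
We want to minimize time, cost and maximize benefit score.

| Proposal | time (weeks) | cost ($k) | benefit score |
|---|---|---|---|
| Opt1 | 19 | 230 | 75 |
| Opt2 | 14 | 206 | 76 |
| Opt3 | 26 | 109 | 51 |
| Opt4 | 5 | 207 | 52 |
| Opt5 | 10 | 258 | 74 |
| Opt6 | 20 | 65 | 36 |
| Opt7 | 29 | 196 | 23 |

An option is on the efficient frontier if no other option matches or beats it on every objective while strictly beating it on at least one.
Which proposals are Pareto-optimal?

Opt2, Opt3, Opt4, Opt5, Opt6

Opt1: dominated by Opt2 (time 14≤19, cost 206≤230, benefit score 76≥75).
Opt2: not dominated (best benefit score).
Opt3: not dominated.
Opt4: not dominated (best time).
Opt5: not dominated.
Opt6: not dominated (best cost).
Opt7: dominated by Opt3 (time 26≤29, cost 109≤196, benefit score 51≥23).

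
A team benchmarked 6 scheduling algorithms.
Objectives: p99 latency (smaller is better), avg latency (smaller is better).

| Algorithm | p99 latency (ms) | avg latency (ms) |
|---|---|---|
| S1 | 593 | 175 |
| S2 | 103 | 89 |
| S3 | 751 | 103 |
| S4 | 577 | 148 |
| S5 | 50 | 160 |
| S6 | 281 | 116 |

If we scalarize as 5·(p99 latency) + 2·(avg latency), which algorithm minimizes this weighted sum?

S5

S1: 5·593 + 2·175 = 3315
S2: 5·103 + 2·89 = 693
S3: 5·751 + 2·103 = 3961
S4: 5·577 + 2·148 = 3181
S5: 5·50 + 2·160 = 570
S6: 5·281 + 2·116 = 1637
Lowest: S5 at 570.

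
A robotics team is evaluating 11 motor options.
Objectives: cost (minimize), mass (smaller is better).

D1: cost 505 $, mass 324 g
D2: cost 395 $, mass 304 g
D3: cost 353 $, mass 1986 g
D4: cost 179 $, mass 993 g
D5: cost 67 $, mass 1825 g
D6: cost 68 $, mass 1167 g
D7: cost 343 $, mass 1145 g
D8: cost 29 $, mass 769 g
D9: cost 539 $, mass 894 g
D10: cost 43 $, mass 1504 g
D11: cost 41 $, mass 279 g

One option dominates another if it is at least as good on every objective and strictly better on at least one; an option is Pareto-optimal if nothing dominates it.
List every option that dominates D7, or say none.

D4: cost 179≤343, mass 993≤1145 — dominates D7.
D8: cost 29≤343, mass 769≤1145 — dominates D7.
D11: cost 41≤343, mass 279≤1145 — dominates D7.
Others (D1, D2, D3, D5, D6, D9, D10) are each worse than D7 on at least one objective.

D4, D8, D11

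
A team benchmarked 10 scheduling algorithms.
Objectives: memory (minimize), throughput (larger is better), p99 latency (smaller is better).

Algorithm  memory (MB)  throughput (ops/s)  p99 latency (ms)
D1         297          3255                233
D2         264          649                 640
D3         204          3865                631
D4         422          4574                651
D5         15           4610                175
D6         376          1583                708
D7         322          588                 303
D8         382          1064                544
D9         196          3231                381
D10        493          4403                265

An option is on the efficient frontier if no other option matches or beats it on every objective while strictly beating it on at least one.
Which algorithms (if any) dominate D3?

D5

D5: memory 15≤204, throughput 4610≥3865, p99 latency 175≤631 — dominates D3.
Others (D1, D2, D4, D6, D7, D8, D9, D10) are each worse than D3 on at least one objective.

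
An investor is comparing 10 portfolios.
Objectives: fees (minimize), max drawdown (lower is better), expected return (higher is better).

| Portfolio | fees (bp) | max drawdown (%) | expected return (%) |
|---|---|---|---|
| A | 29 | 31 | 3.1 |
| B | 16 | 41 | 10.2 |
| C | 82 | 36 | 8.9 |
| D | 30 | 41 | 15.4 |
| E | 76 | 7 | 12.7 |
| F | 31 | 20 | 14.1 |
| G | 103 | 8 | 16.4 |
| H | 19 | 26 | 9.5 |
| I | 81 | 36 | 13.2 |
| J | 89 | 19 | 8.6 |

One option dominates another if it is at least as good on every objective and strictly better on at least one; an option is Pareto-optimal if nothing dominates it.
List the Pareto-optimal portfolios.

B, D, E, F, G, H

A: dominated by H (fees 19≤29, max drawdown 26≤31, expected return 9.5≥3.1).
B: not dominated (best fees).
C: dominated by E (fees 76≤82, max drawdown 7≤36, expected return 12.7≥8.9).
D: not dominated.
E: not dominated (best max drawdown).
F: not dominated.
G: not dominated (best expected return).
H: not dominated.
I: dominated by F (fees 31≤81, max drawdown 20≤36, expected return 14.1≥13.2).
J: dominated by E (fees 76≤89, max drawdown 7≤19, expected return 12.7≥8.6).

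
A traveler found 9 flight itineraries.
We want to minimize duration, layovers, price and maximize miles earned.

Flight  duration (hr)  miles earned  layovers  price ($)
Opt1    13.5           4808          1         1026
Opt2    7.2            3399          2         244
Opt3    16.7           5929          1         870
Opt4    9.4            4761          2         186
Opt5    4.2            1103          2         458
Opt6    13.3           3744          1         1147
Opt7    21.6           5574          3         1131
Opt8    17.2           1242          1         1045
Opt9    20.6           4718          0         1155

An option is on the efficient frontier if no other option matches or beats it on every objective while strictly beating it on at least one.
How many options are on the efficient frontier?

7

Opt1: not dominated.
Opt2: not dominated.
Opt3: not dominated (best miles earned).
Opt4: not dominated (best price).
Opt5: not dominated (best duration).
Opt6: not dominated.
Opt7: dominated by Opt3 (duration 16.7≤21.6, miles earned 5929≥5574, layovers 1≤3, price 870≤1131).
Opt8: dominated by Opt1 (duration 13.5≤17.2, miles earned 4808≥1242, layovers 1≤1, price 1026≤1045).
Opt9: not dominated (best layovers).
Pareto-optimal: Opt1, Opt2, Opt3, Opt4, Opt5, Opt6, Opt9 → 7.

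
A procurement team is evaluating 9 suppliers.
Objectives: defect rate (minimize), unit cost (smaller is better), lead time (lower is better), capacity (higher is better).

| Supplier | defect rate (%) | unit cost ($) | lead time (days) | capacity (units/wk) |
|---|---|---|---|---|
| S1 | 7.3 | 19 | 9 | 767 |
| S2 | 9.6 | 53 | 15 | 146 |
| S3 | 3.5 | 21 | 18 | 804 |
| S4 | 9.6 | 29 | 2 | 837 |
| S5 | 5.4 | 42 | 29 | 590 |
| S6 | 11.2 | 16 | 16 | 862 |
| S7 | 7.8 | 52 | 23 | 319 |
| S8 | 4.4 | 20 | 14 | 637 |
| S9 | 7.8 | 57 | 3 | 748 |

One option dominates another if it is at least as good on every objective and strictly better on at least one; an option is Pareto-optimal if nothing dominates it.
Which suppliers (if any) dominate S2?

S1, S4, S8

S1: defect rate 7.3≤9.6, unit cost 19≤53, lead time 9≤15, capacity 767≥146 — dominates S2.
S4: defect rate 9.6≤9.6, unit cost 29≤53, lead time 2≤15, capacity 837≥146 — dominates S2.
S8: defect rate 4.4≤9.6, unit cost 20≤53, lead time 14≤15, capacity 637≥146 — dominates S2.
Others (S3, S5, S6, S7, S9) are each worse than S2 on at least one objective.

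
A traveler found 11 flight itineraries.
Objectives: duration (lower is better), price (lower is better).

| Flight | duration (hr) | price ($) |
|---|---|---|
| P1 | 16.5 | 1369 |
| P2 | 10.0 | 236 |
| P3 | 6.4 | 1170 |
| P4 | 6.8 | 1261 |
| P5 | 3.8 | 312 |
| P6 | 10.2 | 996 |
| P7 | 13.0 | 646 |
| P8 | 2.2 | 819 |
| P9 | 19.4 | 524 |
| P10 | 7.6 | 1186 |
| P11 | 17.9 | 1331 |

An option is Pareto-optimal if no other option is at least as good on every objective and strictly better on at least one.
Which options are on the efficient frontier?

P1: dominated by P2 (duration 10.0≤16.5, price 236≤1369).
P2: not dominated (best price).
P3: dominated by P5 (duration 3.8≤6.4, price 312≤1170).
P4: dominated by P3 (duration 6.4≤6.8, price 1170≤1261).
P5: not dominated.
P6: dominated by P2 (duration 10.0≤10.2, price 236≤996).
P7: dominated by P2 (duration 10.0≤13.0, price 236≤646).
P8: not dominated (best duration).
P9: dominated by P2 (duration 10.0≤19.4, price 236≤524).
P10: dominated by P3 (duration 6.4≤7.6, price 1170≤1186).
P11: dominated by P2 (duration 10.0≤17.9, price 236≤1331).

P2, P5, P8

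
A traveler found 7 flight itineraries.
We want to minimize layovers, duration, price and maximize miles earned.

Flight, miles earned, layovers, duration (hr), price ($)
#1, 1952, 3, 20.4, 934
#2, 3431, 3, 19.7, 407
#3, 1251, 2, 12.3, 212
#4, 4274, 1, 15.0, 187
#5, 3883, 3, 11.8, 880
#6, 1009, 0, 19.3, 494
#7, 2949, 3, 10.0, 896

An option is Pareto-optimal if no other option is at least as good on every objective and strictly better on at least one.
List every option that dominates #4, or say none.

none

#1: worse on miles earned (1952 vs 4274).
#2: worse on miles earned (3431 vs 4274).
#3: worse on miles earned (1251 vs 4274).
#5: worse on miles earned (3883 vs 4274).
#6: worse on miles earned (1009 vs 4274).
#7: worse on miles earned (2949 vs 4274).
No option dominates #4.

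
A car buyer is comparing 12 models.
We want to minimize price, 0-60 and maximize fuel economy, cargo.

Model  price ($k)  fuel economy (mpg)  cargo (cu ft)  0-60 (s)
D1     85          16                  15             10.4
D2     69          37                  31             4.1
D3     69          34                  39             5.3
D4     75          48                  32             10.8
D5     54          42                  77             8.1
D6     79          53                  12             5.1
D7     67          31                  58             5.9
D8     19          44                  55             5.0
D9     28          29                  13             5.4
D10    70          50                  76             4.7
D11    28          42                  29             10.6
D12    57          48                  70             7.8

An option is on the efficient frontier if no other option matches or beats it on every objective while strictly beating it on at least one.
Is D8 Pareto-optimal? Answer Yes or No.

Yes

D1: worse on price (85 vs 19).
D2: worse on price (69 vs 19).
D3: worse on price (69 vs 19).
D4: worse on price (75 vs 19).
D5: worse on price (54 vs 19).
D6: worse on price (79 vs 19).
D7: worse on price (67 vs 19).
D9: worse on price (28 vs 19).
D10: worse on price (70 vs 19).
D11: worse on price (28 vs 19).
D12: worse on price (57 vs 19).
No option is at least as good as D8 on every objective and strictly better on one.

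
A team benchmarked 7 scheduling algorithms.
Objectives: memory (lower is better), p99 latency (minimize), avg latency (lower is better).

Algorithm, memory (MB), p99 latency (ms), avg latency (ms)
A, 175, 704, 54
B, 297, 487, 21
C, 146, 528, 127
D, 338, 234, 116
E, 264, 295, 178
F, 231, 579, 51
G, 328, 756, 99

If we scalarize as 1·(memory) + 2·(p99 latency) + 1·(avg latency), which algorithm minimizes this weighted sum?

D

A: 1·175 + 2·704 + 1·54 = 1637
B: 1·297 + 2·487 + 1·21 = 1292
C: 1·146 + 2·528 + 1·127 = 1329
D: 1·338 + 2·234 + 1·116 = 922
E: 1·264 + 2·295 + 1·178 = 1032
F: 1·231 + 2·579 + 1·51 = 1440
G: 1·328 + 2·756 + 1·99 = 1939
Lowest: D at 922.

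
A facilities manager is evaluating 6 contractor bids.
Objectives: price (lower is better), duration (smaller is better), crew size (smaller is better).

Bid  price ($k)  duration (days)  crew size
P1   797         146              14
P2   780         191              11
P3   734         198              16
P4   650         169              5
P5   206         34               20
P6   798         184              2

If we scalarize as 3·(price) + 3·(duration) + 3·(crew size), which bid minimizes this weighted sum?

P1: 3·797 + 3·146 + 3·14 = 2871
P2: 3·780 + 3·191 + 3·11 = 2946
P3: 3·734 + 3·198 + 3·16 = 2844
P4: 3·650 + 3·169 + 3·5 = 2472
P5: 3·206 + 3·34 + 3·20 = 780
P6: 3·798 + 3·184 + 3·2 = 2952
Lowest: P5 at 780.

P5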